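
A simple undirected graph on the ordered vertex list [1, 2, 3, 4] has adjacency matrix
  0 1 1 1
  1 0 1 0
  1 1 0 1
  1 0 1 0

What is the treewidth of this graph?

2

A width-2 tree decomposition is:
Bags: B1 = {1, 2, 3}  B2 = {1, 3, 4}
Tree: B1–B2
The largest bag has 3 vertices, giving width 2; this decomposition certifies tw(G) ≤ 2. For the lower bound, the 3 vertices {1, 2, 3} are pairwise adjacent, and any tree decomposition puts a clique entirely inside one bag — forcing width ≥ 2. The upper and lower bounds meet at 2, so that is the treewidth.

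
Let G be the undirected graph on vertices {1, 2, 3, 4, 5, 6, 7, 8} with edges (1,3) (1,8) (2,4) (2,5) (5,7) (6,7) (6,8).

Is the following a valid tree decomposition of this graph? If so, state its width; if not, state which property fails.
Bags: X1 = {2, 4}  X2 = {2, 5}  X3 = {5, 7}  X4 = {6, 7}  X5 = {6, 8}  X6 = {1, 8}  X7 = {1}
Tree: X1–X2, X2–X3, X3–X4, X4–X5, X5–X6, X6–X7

No — vertex 3 appears in no bag.

A tree decomposition must satisfy three properties: every vertex lies in some bag; for every edge, both endpoints lie together in some bag; and for every vertex, the bags containing it form a connected subtree. Here vertex 3 appears in no bag, so the decomposition is invalid.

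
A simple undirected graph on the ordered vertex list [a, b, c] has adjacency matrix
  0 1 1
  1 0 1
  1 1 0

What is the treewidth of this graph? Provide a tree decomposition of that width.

Treewidth 2.
Bags: B1 = {a, b, c}
Tree: (single bag)

A single bag containing all 3 vertices is trivially a valid decomposition of width 2. For the lower bound, the 3 vertices {a, b, c} are pairwise adjacent, and any tree decomposition puts a clique entirely inside one bag — forcing width ≥ 2. The upper and lower bounds meet at 2, so that is the treewidth.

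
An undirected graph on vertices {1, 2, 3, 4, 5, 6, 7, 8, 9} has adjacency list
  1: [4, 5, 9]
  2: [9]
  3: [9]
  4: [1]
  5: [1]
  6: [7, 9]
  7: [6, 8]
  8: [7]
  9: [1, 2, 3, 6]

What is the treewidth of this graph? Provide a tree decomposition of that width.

The largest bag has 2 vertices, giving width 1; this decomposition certifies tw(G) ≤ 1. Any graph with an edge has treewidth ≥ 1, and G has the edge 9–6. Combining the bounds, tw(G) = 1.

Treewidth 1.
One optimal decomposition is:
Bags: B1 = {6, 9}  B2 = {2, 9}  B3 = {3, 9}  B4 = {6, 7}  B5 = {7, 8}  B6 = {1, 9}  B7 = {1, 5}  B8 = {1, 4}
Tree: B1–B2, B2–B3, B1–B4, B4–B5, B2–B6, B6–B7, B6–B8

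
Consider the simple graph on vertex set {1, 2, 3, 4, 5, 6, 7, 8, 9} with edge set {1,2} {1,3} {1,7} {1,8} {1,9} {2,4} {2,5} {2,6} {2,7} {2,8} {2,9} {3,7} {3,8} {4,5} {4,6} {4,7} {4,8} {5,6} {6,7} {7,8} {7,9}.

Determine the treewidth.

3

A width-3 tree decomposition is:
Bags: B1 = {2, 4, 6, 7}  B2 = {2, 4, 7, 8}  B3 = {2, 4, 5, 6}  B4 = {1, 2, 7, 8}  B5 = {1, 2, 7, 9}  B6 = {1, 3, 7, 8}
Tree: B1–B2, B1–B3, B2–B4, B4–B5, B4–B6
Each bag holds 4 vertices, so the decomposition has width 3, which upper-bounds the treewidth. On the other hand G contains the 4-clique {2, 4, 5, 6}. A clique must lie in a single bag of any decomposition, so no decomposition can have width below 3. Combining the bounds, tw(G) = 3.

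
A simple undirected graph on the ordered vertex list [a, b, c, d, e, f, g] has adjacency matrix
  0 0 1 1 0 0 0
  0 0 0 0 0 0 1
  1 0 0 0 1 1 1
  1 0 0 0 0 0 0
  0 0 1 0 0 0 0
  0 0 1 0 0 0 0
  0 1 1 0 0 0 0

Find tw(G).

A width-1 tree decomposition is:
Bags: B1 = {c, e}  B2 = {c, g}  B3 = {a, c}  B4 = {b, g}  B5 = {a, d}  B6 = {c, f}
Tree: B1–B2, B1–B3, B2–B4, B3–B5, B1–B6
Each bag holds 2 vertices, so the decomposition has width 1, which upper-bounds the treewidth. Since G has at least one edge (e.g. e–c), it is not an edgeless graph, so tw(G) ≥ 1. Hence tw(G) = 1 exactly.

1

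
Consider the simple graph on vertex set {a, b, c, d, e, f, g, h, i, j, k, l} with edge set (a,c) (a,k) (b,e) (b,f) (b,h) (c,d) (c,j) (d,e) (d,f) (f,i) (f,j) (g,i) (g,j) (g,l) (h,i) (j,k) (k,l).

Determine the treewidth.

A width-3 tree decomposition is:
Bags: B1 = {b, d, e, h}  B2 = {b, d, f, h}  B3 = {d, f, h, i}  B4 = {c, d, f, i}  B5 = {c, f, i, j}  B6 = {c, g, i, j}  B7 = {a, c, g, j}  B8 = {a, g, j, k}  B9 = {a, g, k, l}
Tree: B1–B2, B2–B3, B3–B4, B4–B5, B5–B6, B6–B7, B7–B8, B8–B9
The largest bag has 4 vertices, giving width 3; this decomposition certifies tw(G) ≤ 3. For the lower bound: the 4 vertex sets {b,e,h}, {d}, {f}, {c,g,i,j} are disjoint, each induces a connected subgraph, and every pair is joined by at least one edge of G. Contracting each set to a single vertex therefore yields K_{4} as a minor, and since treewidth is minor-monotone, tw(G) ≥ tw(K_{4}) = 3. Therefore the treewidth is 3.

3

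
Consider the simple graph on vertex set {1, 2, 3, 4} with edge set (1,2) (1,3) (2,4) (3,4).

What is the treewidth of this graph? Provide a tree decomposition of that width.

The largest bag has 3 vertices, giving width 2; this decomposition certifies tw(G) ≤ 2. The edges 3–4–2–1–3 form a cycle, so G is not a tree and its treewidth is at least 2. Combining the bounds, tw(G) = 2.

Treewidth 2.
One such decomposition:
Bags: B1 = {2, 3, 4}  B2 = {1, 2, 3}
Tree: B1–B2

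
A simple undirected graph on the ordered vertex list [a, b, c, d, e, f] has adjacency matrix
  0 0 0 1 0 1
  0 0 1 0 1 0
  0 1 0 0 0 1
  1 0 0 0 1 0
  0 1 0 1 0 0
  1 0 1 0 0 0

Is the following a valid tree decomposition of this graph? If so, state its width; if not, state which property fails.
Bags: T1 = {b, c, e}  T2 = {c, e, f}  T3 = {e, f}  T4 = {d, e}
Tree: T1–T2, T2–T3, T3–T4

No — vertex a appears in no bag.

A tree decomposition must satisfy three properties: every vertex lies in some bag; for every edge, both endpoints lie together in some bag; and for every vertex, the bags containing it form a connected subtree. Here vertex a appears in no bag, so the decomposition is invalid.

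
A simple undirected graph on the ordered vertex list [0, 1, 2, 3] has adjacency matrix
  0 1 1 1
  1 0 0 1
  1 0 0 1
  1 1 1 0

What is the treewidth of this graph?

2

A width-2 tree decomposition is:
Bags: B1 = {0, 2, 3}  B2 = {0, 1, 3}
Tree: B1–B2
Every bag has size at most 3, so the width is 3 − 1 = 2 and tw(G) ≤ 2. On the other hand G contains the 3-clique {0, 1, 3}. A clique must lie in a single bag of any decomposition, so no decomposition can have width below 2. Hence tw(G) = 2 exactly.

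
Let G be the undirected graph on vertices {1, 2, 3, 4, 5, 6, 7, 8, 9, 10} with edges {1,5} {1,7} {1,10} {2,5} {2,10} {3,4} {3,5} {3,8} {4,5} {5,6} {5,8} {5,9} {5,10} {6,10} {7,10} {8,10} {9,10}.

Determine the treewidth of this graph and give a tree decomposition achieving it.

The largest bag has 3 vertices, giving width 2; this decomposition certifies tw(G) ≤ 2. On the other hand G contains the 3-clique {1, 5, 10}. A clique must lie in a single bag of any decomposition, so no decomposition can have width below 2. Combining the bounds, tw(G) = 2.

Treewidth 2.
One optimal decomposition is:
Bags: B1 = {5, 6, 10}  B2 = {1, 5, 10}  B3 = {5, 9, 10}  B4 = {1, 7, 10}  B5 = {5, 8, 10}  B6 = {2, 5, 10}  B7 = {3, 5, 8}  B8 = {3, 4, 5}
Tree: B1–B2, B2–B3, B2–B4, B1–B5, B2–B6, B5–B7, B7–B8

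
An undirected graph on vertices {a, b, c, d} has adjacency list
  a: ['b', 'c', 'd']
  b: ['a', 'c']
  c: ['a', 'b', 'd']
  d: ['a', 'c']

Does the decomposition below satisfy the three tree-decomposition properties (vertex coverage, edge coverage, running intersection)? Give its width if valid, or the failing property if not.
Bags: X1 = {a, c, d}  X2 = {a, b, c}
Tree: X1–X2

Checking the three conditions: (i) the bags cover all of {a, b, c, d}; (ii) for each edge, some bag contains both endpoints; (iii) the bags containing any fixed vertex form a subtree. All hold, so the decomposition is valid with width 3 − 1 = 2.

Yes; width 2.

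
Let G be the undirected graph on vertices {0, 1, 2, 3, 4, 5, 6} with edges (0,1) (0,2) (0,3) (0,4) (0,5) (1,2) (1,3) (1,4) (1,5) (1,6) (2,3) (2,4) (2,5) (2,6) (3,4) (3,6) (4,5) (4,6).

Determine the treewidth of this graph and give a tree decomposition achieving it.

Each bag holds 5 vertices, so the decomposition has width 4, which upper-bounds the treewidth. Conversely, {0, 1, 2, 3, 4} is a clique of size 5, and the vertices of any clique must share a bag in every tree decomposition; so some bag has ≥ 5 vertices and tw(G) ≥ 4. Therefore the treewidth is 4.

Treewidth 4.
Bags: B1 = {0, 1, 2, 4, 5}  B2 = {0, 1, 2, 3, 4}  B3 = {1, 2, 3, 4, 6}
Tree: B1–B2, B2–B3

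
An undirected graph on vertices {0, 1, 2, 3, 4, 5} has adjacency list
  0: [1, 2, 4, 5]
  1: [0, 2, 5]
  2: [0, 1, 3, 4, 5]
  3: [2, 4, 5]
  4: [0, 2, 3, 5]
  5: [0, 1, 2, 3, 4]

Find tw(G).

A width-3 tree decomposition is:
Bags: B1 = {2, 3, 4, 5}  B2 = {0, 2, 4, 5}  B3 = {0, 1, 2, 5}
Tree: B1–B2, B2–B3
The largest bag has 4 vertices, giving width 3; this decomposition certifies tw(G) ≤ 3. On the other hand G contains the 4-clique {0, 1, 2, 5}. A clique must lie in a single bag of any decomposition, so no decomposition can have width below 3. Therefore the treewidth is 3.

3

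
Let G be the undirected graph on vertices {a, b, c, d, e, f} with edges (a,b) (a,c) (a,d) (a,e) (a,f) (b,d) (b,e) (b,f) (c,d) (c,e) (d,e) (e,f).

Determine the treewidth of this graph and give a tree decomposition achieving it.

Each bag holds 4 vertices, so the decomposition has width 3, which upper-bounds the treewidth. For the lower bound, the 4 vertices {a, c, d, e} are pairwise adjacent, and any tree decomposition puts a clique entirely inside one bag — forcing width ≥ 3. Hence tw(G) = 3 exactly.

Treewidth 3.
Bags: B1 = {a, b, e, f}  B2 = {a, b, d, e}  B3 = {a, c, d, e}
Tree: B1–B2, B2–B3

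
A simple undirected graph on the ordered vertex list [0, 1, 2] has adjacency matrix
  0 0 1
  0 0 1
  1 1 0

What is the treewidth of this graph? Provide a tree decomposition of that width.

Treewidth 1.
Bags: B1 = {0, 2}  B2 = {1, 2}
Tree: B1–B2

Every bag has size at most 2, so the width is 2 − 1 = 1 and tw(G) ≤ 1. Since G has at least one edge (e.g. 2–0), it is not an edgeless graph, so tw(G) ≥ 1. Combining the bounds, tw(G) = 1.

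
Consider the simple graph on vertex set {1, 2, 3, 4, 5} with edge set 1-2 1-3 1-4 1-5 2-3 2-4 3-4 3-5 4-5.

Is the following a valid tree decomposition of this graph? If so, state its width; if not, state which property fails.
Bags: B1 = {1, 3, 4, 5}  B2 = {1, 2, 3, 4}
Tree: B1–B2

Yes; width 3.

Every vertex of G appears in some bag (union = {1, 2, 3, 4, 5}); every edge is covered by a bag; and for each vertex v the set of bags containing v is connected in the bag tree. The decomposition is therefore valid. The largest bag has 4 vertices, so the width is 3.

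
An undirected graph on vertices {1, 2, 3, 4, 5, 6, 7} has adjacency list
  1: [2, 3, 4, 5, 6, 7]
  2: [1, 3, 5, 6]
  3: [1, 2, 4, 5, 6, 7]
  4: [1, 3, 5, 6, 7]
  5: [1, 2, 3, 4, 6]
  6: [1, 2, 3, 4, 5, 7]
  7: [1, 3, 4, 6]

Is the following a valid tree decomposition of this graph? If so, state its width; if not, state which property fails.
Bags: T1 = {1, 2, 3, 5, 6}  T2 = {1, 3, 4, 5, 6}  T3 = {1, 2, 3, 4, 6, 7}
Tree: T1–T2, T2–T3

A tree decomposition must satisfy three properties: every vertex lies in some bag; for every edge, both endpoints lie together in some bag; and for every vertex, the bags containing it form a connected subtree. Here bags containing vertex 2 are not connected in the tree, so the decomposition is invalid.

No — bags containing vertex 2 are not connected in the tree.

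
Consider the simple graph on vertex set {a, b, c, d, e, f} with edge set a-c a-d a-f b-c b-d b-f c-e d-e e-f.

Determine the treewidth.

3

A width-3 tree decomposition is:
Bags: B1 = {b, c, d, f}  B2 = {a, c, d, f}  B3 = {c, d, e, f}
Tree: B1–B2, B2–B3
The largest bag has 4 vertices, giving width 3; this decomposition certifies tw(G) ≤ 3. For the lower bound: the 4 vertex sets {b,f}, {a,c}, {d}, {e} are disjoint, each induces a connected subgraph, and every pair is joined by at least one edge of G. Contracting each set to a single vertex therefore yields K_{4} as a minor, and since treewidth is minor-monotone, tw(G) ≥ tw(K_{4}) = 3. Hence tw(G) = 3 exactly.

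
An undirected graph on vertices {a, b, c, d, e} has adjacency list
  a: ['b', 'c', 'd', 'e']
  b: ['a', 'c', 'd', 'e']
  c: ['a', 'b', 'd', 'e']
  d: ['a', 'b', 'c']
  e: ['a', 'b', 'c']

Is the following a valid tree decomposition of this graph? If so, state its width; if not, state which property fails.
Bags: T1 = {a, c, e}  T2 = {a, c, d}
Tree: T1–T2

A tree decomposition must satisfy three properties: every vertex lies in some bag; for every edge, both endpoints lie together in some bag; and for every vertex, the bags containing it form a connected subtree. Here vertex b appears in no bag, so the decomposition is invalid.

No — vertex b appears in no bag.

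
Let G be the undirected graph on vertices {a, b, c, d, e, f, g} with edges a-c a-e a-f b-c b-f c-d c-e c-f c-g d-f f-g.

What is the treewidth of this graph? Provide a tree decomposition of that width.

The largest bag has 3 vertices, giving width 2; this decomposition certifies tw(G) ≤ 2. On the other hand G contains the 3-clique {a, c, e}. A clique must lie in a single bag of any decomposition, so no decomposition can have width below 2. Therefore the treewidth is 2.

Treewidth 2.
One optimal decomposition is:
Bags: B1 = {c, f, g}  B2 = {a, c, f}  B3 = {a, c, e}  B4 = {b, c, f}  B5 = {c, d, f}
Tree: B1–B2, B2–B3, B2–B4, B2–B5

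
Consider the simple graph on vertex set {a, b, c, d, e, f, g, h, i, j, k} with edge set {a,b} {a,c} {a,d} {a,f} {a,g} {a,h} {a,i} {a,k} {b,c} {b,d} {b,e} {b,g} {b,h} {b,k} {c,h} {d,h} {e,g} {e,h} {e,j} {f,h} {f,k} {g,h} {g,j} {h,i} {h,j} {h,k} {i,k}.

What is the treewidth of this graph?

3

A width-3 tree decomposition is:
Bags: B1 = {a, b, h, k}  B2 = {a, b, g, h}  B3 = {a, f, h, k}  B4 = {a, b, c, h}  B5 = {b, e, g, h}  B6 = {a, h, i, k}  B7 = {e, g, h, j}  B8 = {a, b, d, h}
Tree: B1–B2, B1–B3, B1–B4, B2–B5, B3–B6, B5–B7, B1–B8
The largest bag has 4 vertices, giving width 3; this decomposition certifies tw(G) ≤ 3. On the other hand G contains the 4-clique {e, g, h, j}. A clique must lie in a single bag of any decomposition, so no decomposition can have width below 3. The upper and lower bounds meet at 3, so that is the treewidth.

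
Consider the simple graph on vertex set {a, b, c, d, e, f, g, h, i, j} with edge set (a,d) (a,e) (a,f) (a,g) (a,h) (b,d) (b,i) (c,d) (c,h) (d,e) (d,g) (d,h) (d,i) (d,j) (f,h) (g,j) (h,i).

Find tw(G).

A width-2 tree decomposition is:
Bags: B1 = {c, d, h}  B2 = {d, h, i}  B3 = {a, d, h}  B4 = {a, d, e}  B5 = {b, d, i}  B6 = {a, d, g}  B7 = {a, f, h}  B8 = {d, g, j}
Tree: B1–B2, B1–B3, B3–B4, B2–B5, B3–B6, B3–B7, B6–B8
Every bag has size at most 3, so the width is 3 − 1 = 2 and tw(G) ≤ 2. On the other hand G contains the 3-clique {d, g, j}. A clique must lie in a single bag of any decomposition, so no decomposition can have width below 2. Hence tw(G) = 2 exactly.

2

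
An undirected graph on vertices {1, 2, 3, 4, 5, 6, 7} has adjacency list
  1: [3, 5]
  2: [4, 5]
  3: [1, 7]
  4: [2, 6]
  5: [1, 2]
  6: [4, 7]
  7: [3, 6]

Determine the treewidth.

A width-2 tree decomposition is:
Bags: B1 = {1, 2, 5}  B2 = {1, 2, 3}  B3 = {2, 3, 7}  B4 = {2, 6, 7}  B5 = {2, 4, 6}
Tree: B1–B2, B2–B3, B3–B4, B4–B5
The largest bag has 3 vertices, giving width 2; this decomposition certifies tw(G) ≤ 2. Since 2–5–1–3–7–6–4–2 is a cycle in G, G is not acyclic. Forests are exactly the graphs of treewidth ≤ 1, so tw(G) ≥ 2. Therefore the treewidth is 2.

2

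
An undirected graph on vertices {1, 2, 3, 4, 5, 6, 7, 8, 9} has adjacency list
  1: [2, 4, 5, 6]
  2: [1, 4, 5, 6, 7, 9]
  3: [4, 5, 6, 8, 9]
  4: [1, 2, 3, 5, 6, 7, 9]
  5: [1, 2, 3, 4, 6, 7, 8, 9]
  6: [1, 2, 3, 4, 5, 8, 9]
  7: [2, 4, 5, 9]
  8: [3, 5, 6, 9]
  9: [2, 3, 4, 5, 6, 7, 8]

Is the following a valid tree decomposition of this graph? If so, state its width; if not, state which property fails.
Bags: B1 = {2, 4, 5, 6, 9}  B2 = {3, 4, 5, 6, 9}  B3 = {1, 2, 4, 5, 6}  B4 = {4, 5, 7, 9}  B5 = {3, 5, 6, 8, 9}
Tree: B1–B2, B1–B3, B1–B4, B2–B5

A tree decomposition must satisfy three properties: every vertex lies in some bag; for every edge, both endpoints lie together in some bag; and for every vertex, the bags containing it form a connected subtree. Here edge (2,7) lies in no bag, so the decomposition is invalid.

No — edge (2,7) lies in no bag.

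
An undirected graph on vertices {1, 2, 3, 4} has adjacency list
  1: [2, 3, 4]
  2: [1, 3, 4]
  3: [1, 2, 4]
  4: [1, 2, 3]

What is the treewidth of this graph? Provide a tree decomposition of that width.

Treewidth 3.
One optimal decomposition is:
Bags: B1 = {1, 2, 3, 4}
Tree: (single bag)

With just one bag of size 4, the width is 4 − 1 = 3, so tw(G) ≤ 3. For the lower bound, the 4 vertices {1, 2, 3, 4} are pairwise adjacent, and any tree decomposition puts a clique entirely inside one bag — forcing width ≥ 3. Therefore the treewidth is 3.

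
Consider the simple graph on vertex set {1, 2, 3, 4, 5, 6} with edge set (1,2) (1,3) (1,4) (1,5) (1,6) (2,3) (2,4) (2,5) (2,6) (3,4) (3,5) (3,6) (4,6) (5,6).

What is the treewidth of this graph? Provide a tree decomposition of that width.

Treewidth 4.
Bags: B1 = {1, 2, 3, 5, 6}  B2 = {1, 2, 3, 4, 6}
Tree: B1–B2

Every bag has size at most 5, so the width is 5 − 1 = 4 and tw(G) ≤ 4. For the lower bound, the 5 vertices {1, 2, 3, 4, 6} are pairwise adjacent, and any tree decomposition puts a clique entirely inside one bag — forcing width ≥ 4. Combining the bounds, tw(G) = 4.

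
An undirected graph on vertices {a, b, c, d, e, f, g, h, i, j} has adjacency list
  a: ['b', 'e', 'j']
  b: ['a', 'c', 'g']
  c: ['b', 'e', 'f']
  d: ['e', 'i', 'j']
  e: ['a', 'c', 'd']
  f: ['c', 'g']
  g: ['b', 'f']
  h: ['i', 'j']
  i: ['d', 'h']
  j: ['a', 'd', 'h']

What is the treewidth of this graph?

2

A width-2 tree decomposition is:
Bags: B1 = {b, f, g}  B2 = {b, c, f}  B3 = {a, b, c}  B4 = {a, c, e}  B5 = {a, e, j}  B6 = {d, e, j}  B7 = {d, h, j}  B8 = {d, h, i}
Tree: B1–B2, B2–B3, B3–B4, B4–B5, B5–B6, B6–B7, B7–B8
Every bag has size at most 3, so the width is 3 − 1 = 2 and tw(G) ≤ 2. The edges g–f–c–b–g form a cycle, so G is not a tree and its treewidth is at least 2. The upper and lower bounds meet at 2, so that is the treewidth.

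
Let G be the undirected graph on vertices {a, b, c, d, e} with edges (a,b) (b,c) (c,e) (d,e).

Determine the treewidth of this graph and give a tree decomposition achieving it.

Every bag has size at most 2, so the width is 2 − 1 = 1 and tw(G) ≤ 1. Any graph with an edge has treewidth ≥ 1, and G has the edge d–e. Combining the bounds, tw(G) = 1.

Treewidth 1.
One optimal decomposition is:
Bags: B1 = {d, e}  B2 = {c, e}  B3 = {b, c}  B4 = {a, b}
Tree: B1–B2, B2–B3, B3–B4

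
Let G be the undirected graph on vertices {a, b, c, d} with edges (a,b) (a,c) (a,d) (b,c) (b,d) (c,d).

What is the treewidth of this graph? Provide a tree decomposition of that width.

A single bag containing all 4 vertices is trivially a valid decomposition of width 3. For the lower bound, the 4 vertices {a, b, c, d} are pairwise adjacent, and any tree decomposition puts a clique entirely inside one bag — forcing width ≥ 3. The upper and lower bounds meet at 3, so that is the treewidth.

Treewidth 3.
Bags: B1 = {a, b, c, d}
Tree: (single bag)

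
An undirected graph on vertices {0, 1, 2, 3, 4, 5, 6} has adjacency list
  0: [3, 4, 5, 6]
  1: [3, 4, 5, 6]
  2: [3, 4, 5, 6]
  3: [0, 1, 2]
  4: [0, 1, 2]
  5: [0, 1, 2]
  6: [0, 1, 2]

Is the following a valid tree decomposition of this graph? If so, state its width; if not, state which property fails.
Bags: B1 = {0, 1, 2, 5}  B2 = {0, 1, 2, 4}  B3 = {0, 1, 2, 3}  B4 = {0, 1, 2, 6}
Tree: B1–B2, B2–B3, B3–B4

Yes; width 3.

Checking the three conditions: (i) the bags cover all of {0, 1, 2, 3, 4, 5, 6}; (ii) for each edge, some bag contains both endpoints; (iii) the bags containing any fixed vertex form a subtree. All hold, so the decomposition is valid with width 4 − 1 = 3.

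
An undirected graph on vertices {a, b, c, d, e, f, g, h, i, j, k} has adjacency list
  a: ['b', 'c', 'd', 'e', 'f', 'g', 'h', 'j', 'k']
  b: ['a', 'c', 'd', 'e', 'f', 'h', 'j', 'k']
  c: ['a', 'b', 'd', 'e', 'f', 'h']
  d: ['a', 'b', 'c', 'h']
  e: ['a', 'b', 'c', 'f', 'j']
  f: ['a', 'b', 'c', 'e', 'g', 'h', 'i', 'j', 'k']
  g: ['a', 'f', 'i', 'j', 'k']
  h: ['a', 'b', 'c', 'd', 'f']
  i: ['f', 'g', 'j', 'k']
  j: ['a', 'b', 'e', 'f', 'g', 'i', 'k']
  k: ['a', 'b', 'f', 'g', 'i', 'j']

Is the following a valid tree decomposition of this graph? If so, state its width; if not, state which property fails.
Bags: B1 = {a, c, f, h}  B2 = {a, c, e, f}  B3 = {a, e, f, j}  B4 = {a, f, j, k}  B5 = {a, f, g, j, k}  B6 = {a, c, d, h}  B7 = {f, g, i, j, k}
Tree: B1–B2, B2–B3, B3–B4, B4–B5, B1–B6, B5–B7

A tree decomposition must satisfy three properties: every vertex lies in some bag; for every edge, both endpoints lie together in some bag; and for every vertex, the bags containing it form a connected subtree. Here vertex b appears in no bag, so the decomposition is invalid.

No — vertex b appears in no bag.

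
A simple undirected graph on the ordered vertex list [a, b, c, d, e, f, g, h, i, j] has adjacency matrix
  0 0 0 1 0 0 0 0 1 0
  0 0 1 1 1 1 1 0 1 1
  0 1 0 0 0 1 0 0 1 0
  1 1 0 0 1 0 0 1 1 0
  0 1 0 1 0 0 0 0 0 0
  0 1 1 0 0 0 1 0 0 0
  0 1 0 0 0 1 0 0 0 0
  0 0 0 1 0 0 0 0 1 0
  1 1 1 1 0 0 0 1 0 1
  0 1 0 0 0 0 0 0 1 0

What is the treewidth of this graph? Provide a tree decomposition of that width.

The largest bag has 3 vertices, giving width 2; this decomposition certifies tw(G) ≤ 2. Conversely, {d, h, i} is a clique of size 3, and the vertices of any clique must share a bag in every tree decomposition; so some bag has ≥ 3 vertices and tw(G) ≥ 2. Therefore the treewidth is 2.

Treewidth 2.
One optimal decomposition is:
Bags: B1 = {b, c, i}  B2 = {b, c, f}  B3 = {b, d, i}  B4 = {b, d, e}  B5 = {a, d, i}  B6 = {b, i, j}  B7 = {b, f, g}  B8 = {d, h, i}
Tree: B1–B2, B1–B3, B3–B4, B3–B5, B1–B6, B2–B7, B5–B8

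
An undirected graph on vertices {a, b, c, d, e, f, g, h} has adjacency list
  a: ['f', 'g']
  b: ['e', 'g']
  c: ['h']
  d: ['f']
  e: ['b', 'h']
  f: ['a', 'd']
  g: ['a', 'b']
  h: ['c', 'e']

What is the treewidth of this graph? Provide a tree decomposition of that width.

The largest bag has 2 vertices, giving width 1; this decomposition certifies tw(G) ≤ 1. Since G has at least one edge (e.g. c–h), it is not an edgeless graph, so tw(G) ≥ 1. The upper and lower bounds meet at 1, so that is the treewidth.

Treewidth 1.
One optimal decomposition is:
Bags: B1 = {c, h}  B2 = {e, h}  B3 = {b, e}  B4 = {b, g}  B5 = {a, g}  B6 = {a, f}  B7 = {d, f}
Tree: B1–B2, B2–B3, B3–B4, B4–B5, B5–B6, B6–B7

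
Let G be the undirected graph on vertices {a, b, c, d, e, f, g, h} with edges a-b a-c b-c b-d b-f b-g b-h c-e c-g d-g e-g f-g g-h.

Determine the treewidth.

A width-2 tree decomposition is:
Bags: B1 = {b, g, h}  B2 = {b, c, g}  B3 = {b, f, g}  B4 = {c, e, g}  B5 = {a, b, c}  B6 = {b, d, g}
Tree: B1–B2, B1–B3, B2–B4, B2–B5, B1–B6
Every bag has size at most 3, so the width is 3 − 1 = 2 and tw(G) ≤ 2. For the lower bound, the 3 vertices {c, e, g} are pairwise adjacent, and any tree decomposition puts a clique entirely inside one bag — forcing width ≥ 2. Hence tw(G) = 2 exactly.

2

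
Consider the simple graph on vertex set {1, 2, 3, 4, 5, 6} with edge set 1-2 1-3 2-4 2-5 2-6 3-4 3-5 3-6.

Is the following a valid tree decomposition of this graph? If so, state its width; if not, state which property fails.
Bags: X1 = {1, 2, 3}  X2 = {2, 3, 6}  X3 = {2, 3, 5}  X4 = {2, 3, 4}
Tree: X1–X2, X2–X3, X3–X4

Vertex coverage: the bags together contain {1, 2, 3, 4, 5, 6}, the full vertex set. Edge coverage: each edge of G has both endpoints in at least one bag. Running intersection: for every vertex, the bags containing it form a connected subtree. All three properties hold, so this is a valid tree decomposition of width max|bag| − 1 = 2, and hence tw(G) ≤ 2.

Yes; width 2.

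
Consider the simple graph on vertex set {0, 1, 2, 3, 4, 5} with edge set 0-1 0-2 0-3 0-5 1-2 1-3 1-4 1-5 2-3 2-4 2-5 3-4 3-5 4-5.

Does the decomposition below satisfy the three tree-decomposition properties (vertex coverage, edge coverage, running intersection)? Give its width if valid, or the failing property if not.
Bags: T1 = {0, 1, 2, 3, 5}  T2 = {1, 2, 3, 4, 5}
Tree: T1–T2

Every vertex of G appears in some bag (union = {0, 1, 2, 3, 4, 5}); every edge is covered by a bag; and for each vertex v the set of bags containing v is connected in the bag tree. The decomposition is therefore valid. The largest bag has 5 vertices, so the width is 4.

Yes; width 4.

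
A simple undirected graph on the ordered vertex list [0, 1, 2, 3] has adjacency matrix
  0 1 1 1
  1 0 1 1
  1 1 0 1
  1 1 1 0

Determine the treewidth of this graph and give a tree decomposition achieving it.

Treewidth 3.
One optimal decomposition is:
Bags: B1 = {0, 1, 2, 3}
Tree: (single bag)

A single bag containing all 4 vertices is trivially a valid decomposition of width 3. On the other hand G contains the 4-clique {0, 1, 2, 3}. A clique must lie in a single bag of any decomposition, so no decomposition can have width below 3. Hence tw(G) = 3 exactly.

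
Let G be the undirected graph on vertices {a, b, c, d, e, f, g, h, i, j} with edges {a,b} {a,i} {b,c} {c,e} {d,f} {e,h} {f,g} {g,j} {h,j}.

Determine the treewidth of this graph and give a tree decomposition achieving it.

The largest bag has 2 vertices, giving width 1; this decomposition certifies tw(G) ≤ 1. Since G has at least one edge (e.g. d–f), it is not an edgeless graph, so tw(G) ≥ 1. Combining the bounds, tw(G) = 1.

Treewidth 1.
Bags: B1 = {d, f}  B2 = {f, g}  B3 = {g, j}  B4 = {h, j}  B5 = {e, h}  B6 = {c, e}  B7 = {b, c}  B8 = {a, b}  B9 = {a, i}
Tree: B1–B2, B2–B3, B3–B4, B4–B5, B5–B6, B6–B7, B7–B8, B8–B9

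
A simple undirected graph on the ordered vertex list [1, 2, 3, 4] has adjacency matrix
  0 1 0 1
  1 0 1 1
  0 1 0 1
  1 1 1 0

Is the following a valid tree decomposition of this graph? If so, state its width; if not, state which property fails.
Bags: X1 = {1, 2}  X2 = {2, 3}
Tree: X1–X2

No — vertex 4 appears in no bag.

A tree decomposition must satisfy three properties: every vertex lies in some bag; for every edge, both endpoints lie together in some bag; and for every vertex, the bags containing it form a connected subtree. Here vertex 4 appears in no bag, so the decomposition is invalid.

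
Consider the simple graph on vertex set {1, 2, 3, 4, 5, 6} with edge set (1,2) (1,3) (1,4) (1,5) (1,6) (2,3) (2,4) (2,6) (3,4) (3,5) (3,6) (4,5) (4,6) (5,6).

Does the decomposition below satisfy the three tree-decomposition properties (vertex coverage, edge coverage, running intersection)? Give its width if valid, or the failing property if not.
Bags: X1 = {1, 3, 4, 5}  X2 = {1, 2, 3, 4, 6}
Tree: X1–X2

A tree decomposition must satisfy three properties: every vertex lies in some bag; for every edge, both endpoints lie together in some bag; and for every vertex, the bags containing it form a connected subtree. Here edge (6,5) lies in no bag, so the decomposition is invalid.

No — edge (6,5) lies in no bag.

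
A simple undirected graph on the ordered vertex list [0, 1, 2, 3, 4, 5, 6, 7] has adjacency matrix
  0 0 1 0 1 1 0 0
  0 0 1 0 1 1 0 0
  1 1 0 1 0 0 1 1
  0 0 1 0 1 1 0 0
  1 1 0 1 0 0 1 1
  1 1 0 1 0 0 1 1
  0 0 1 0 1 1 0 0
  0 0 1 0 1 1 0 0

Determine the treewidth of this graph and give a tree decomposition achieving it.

Each bag holds 4 vertices, so the decomposition has width 3, which upper-bounds the treewidth. For the lower bound: the 4 vertex sets {4,6}, {0,2}, {5}, {3} are disjoint, each induces a connected subgraph, and every pair is joined by at least one edge of G. Contracting each set to a single vertex therefore yields K_{4} as a minor, and since treewidth is minor-monotone, tw(G) ≥ tw(K_{4}) = 3. The upper and lower bounds meet at 3, so that is the treewidth.

Treewidth 3.
One optimal decomposition is:
Bags: B1 = {2, 4, 5, 6}  B2 = {0, 2, 4, 5}  B3 = {2, 3, 4, 5}  B4 = {2, 4, 5, 7}  B5 = {1, 2, 4, 5}
Tree: B1–B2, B2–B3, B3–B4, B4–B5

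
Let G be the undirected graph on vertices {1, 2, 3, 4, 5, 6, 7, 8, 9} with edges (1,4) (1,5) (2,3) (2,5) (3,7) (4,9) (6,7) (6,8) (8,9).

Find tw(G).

2

A width-2 tree decomposition is:
Bags: B1 = {6, 8, 9}  B2 = {6, 7, 9}  B3 = {3, 7, 9}  B4 = {2, 3, 9}  B5 = {2, 5, 9}  B6 = {1, 5, 9}  B7 = {1, 4, 9}
Tree: B1–B2, B2–B3, B3–B4, B4–B5, B5–B6, B6–B7
Every bag has size at most 3, so the width is 3 − 1 = 2 and tw(G) ≤ 2. Since 9–8–6–7–3–2–5–1–4–9 is a cycle in G, G is not acyclic. Forests are exactly the graphs of treewidth ≤ 1, so tw(G) ≥ 2. Combining the bounds, tw(G) = 2.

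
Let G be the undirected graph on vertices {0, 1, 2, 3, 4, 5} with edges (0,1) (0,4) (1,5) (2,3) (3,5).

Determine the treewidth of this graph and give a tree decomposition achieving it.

Treewidth 1.
One such decomposition:
Bags: B1 = {0, 4}  B2 = {0, 1}  B3 = {1, 5}  B4 = {3, 5}  B5 = {2, 3}
Tree: B1–B2, B2–B3, B3–B4, B4–B5

Every bag has size at most 2, so the width is 2 − 1 = 1 and tw(G) ≤ 1. G has an edge, so its treewidth is at least 1. The upper and lower bounds meet at 1, so that is the treewidth.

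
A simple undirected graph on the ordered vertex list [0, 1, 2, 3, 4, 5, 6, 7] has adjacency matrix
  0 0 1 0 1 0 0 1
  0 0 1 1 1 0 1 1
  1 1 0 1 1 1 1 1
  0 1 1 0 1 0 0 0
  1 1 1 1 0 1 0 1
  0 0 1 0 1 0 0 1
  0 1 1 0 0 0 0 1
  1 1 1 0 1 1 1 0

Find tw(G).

A width-3 tree decomposition is:
Bags: B1 = {1, 2, 4, 7}  B2 = {1, 2, 6, 7}  B3 = {0, 2, 4, 7}  B4 = {1, 2, 3, 4}  B5 = {2, 4, 5, 7}
Tree: B1–B2, B1–B3, B1–B4, B1–B5
The largest bag has 4 vertices, giving width 3; this decomposition certifies tw(G) ≤ 3. For the lower bound, the 4 vertices {1, 2, 3, 4} are pairwise adjacent, and any tree decomposition puts a clique entirely inside one bag — forcing width ≥ 3. Hence tw(G) = 3 exactly.

3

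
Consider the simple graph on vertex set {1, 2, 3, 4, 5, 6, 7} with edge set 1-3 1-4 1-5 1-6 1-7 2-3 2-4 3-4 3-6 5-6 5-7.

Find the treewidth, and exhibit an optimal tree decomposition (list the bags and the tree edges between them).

Each bag holds 3 vertices, so the decomposition has width 2, which upper-bounds the treewidth. For the lower bound, the 3 vertices {1, 3, 4} are pairwise adjacent, and any tree decomposition puts a clique entirely inside one bag — forcing width ≥ 2. The upper and lower bounds meet at 2, so that is the treewidth.

Treewidth 2.
Bags: B1 = {1, 3, 6}  B2 = {1, 5, 6}  B3 = {1, 3, 4}  B4 = {1, 5, 7}  B5 = {2, 3, 4}
Tree: B1–B2, B1–B3, B2–B4, B3–B5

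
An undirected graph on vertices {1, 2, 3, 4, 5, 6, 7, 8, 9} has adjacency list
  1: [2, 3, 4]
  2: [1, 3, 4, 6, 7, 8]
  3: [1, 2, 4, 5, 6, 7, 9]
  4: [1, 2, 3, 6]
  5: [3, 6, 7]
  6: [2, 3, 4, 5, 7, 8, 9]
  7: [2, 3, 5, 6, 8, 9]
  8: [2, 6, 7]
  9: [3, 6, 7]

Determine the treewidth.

A width-3 tree decomposition is:
Bags: B1 = {2, 3, 4, 6}  B2 = {2, 3, 6, 7}  B3 = {1, 2, 3, 4}  B4 = {3, 5, 6, 7}  B5 = {3, 6, 7, 9}  B6 = {2, 6, 7, 8}
Tree: B1–B2, B1–B3, B2–B4, B4–B5, B2–B6
Every bag has size at most 4, so the width is 4 − 1 = 3 and tw(G) ≤ 3. Conversely, {2, 6, 7, 8} is a clique of size 4, and the vertices of any clique must share a bag in every tree decomposition; so some bag has ≥ 4 vertices and tw(G) ≥ 3. The upper and lower bounds meet at 3, so that is the treewidth.

3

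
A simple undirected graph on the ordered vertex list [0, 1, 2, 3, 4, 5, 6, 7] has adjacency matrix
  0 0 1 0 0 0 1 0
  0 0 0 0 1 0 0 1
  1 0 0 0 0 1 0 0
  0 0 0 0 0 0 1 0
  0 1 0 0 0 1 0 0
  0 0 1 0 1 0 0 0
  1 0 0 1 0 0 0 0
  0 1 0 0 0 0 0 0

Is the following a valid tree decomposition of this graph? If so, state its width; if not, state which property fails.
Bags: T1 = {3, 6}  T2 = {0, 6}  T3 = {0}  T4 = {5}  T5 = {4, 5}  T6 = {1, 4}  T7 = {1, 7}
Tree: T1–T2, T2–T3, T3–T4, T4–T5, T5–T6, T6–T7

A tree decomposition must satisfy three properties: every vertex lies in some bag; for every edge, both endpoints lie together in some bag; and for every vertex, the bags containing it form a connected subtree. Here vertex 2 appears in no bag, so the decomposition is invalid.

No — vertex 2 appears in no bag.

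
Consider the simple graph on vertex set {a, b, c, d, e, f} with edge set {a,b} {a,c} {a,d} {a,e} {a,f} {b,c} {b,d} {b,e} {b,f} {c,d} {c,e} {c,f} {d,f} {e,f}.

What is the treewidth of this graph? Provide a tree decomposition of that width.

Treewidth 4.
One such decomposition:
Bags: B1 = {a, b, c, d, f}  B2 = {a, b, c, e, f}
Tree: B1–B2

The largest bag has 5 vertices, giving width 4; this decomposition certifies tw(G) ≤ 4. For the lower bound, the 5 vertices {a, b, c, d, f} are pairwise adjacent, and any tree decomposition puts a clique entirely inside one bag — forcing width ≥ 4. The upper and lower bounds meet at 4, so that is the treewidth.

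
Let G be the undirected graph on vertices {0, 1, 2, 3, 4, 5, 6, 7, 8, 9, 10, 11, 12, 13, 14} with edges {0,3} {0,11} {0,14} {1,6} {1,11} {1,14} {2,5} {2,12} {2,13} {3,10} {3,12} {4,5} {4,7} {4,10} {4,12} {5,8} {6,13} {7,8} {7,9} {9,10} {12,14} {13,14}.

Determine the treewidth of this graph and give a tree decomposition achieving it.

Treewidth 3.
One optimal decomposition is:
Bags: B1 = {5, 7, 8, 9}  B2 = {4, 5, 7, 9}  B3 = {4, 5, 9, 10}  B4 = {2, 4, 5, 10}  B5 = {2, 4, 10, 12}  B6 = {2, 3, 10, 12}  B7 = {2, 3, 12, 13}  B8 = {3, 12, 13, 14}  B9 = {0, 3, 13, 14}  B10 = {0, 6, 13, 14}  B11 = {0, 1, 6, 14}  B12 = {0, 1, 6, 11}
Tree: B1–B2, B2–B3, B3–B4, B4–B5, B5–B6, B6–B7, B7–B8, B8–B9, B9–B10, B10–B11, B11–B12

The largest bag has 4 vertices, giving width 3; this decomposition certifies tw(G) ≤ 3. For the lower bound: the 4 vertex sets {7,8,9}, {5}, {4}, {2,3,10,12} are disjoint, each induces a connected subgraph, and every pair is joined by at least one edge of G. Contracting each set to a single vertex therefore yields K_{4} as a minor, and since treewidth is minor-monotone, tw(G) ≥ tw(K_{4}) = 3. The upper and lower bounds meet at 3, so that is the treewidth.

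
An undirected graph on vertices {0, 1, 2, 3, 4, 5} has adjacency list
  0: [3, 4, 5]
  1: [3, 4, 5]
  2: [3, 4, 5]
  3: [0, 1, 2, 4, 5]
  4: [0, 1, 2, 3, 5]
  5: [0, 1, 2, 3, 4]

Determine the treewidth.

3

A width-3 tree decomposition is:
Bags: B1 = {1, 3, 4, 5}  B2 = {0, 3, 4, 5}  B3 = {2, 3, 4, 5}
Tree: B1–B2, B1–B3
Each bag holds 4 vertices, so the decomposition has width 3, which upper-bounds the treewidth. On the other hand G contains the 4-clique {0, 3, 4, 5}. A clique must lie in a single bag of any decomposition, so no decomposition can have width below 3. Combining the bounds, tw(G) = 3.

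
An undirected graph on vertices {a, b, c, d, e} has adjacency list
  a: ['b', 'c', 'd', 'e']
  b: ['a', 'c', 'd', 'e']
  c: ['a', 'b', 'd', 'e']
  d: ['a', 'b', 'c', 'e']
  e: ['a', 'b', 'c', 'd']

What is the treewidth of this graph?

A width-4 tree decomposition is:
Bags: B1 = {a, b, c, d, e}
Tree: (single bag)
With just one bag of size 5, the width is 5 − 1 = 4, so tw(G) ≤ 4. On the other hand G contains the 5-clique {a, b, c, d, e}. A clique must lie in a single bag of any decomposition, so no decomposition can have width below 4. Hence tw(G) = 4 exactly.

4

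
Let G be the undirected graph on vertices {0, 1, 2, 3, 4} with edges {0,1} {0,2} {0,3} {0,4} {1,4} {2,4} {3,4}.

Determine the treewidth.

A width-2 tree decomposition is:
Bags: B1 = {0, 1, 4}  B2 = {0, 3, 4}  B3 = {0, 2, 4}
Tree: B1–B2, B2–B3
Every bag has size at most 3, so the width is 3 − 1 = 2 and tw(G) ≤ 2. For the lower bound, the 3 vertices {0, 1, 4} are pairwise adjacent, and any tree decomposition puts a clique entirely inside one bag — forcing width ≥ 2. Hence tw(G) = 2 exactly.

2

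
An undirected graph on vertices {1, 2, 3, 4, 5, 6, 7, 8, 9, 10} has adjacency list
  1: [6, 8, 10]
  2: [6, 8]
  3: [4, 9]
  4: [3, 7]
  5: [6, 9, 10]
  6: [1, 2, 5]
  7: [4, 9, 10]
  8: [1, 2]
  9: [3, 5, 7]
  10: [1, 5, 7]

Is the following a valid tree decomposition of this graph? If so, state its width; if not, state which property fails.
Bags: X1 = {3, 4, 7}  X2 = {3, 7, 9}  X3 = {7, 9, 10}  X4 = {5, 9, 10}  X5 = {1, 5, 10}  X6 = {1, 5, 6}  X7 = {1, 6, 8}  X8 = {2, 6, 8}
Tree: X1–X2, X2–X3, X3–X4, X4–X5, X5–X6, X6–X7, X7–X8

Yes; width 2.

Vertex coverage: the bags together contain {1, 2, 3, 4, 5, 6, 7, 8, 9, 10}, the full vertex set. Edge coverage: each edge of G has both endpoints in at least one bag. Running intersection: for every vertex, the bags containing it form a connected subtree. All three properties hold, so this is a valid tree decomposition of width max|bag| − 1 = 2, and hence tw(G) ≤ 2.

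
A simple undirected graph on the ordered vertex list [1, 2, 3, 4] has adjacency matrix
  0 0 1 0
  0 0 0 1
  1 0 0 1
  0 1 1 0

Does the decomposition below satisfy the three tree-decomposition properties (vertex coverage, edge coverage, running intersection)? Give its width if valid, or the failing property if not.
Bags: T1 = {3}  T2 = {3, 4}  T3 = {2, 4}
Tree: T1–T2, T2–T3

A tree decomposition must satisfy three properties: every vertex lies in some bag; for every edge, both endpoints lie together in some bag; and for every vertex, the bags containing it form a connected subtree. Here vertex 1 appears in no bag, so the decomposition is invalid.

No — vertex 1 appears in no bag.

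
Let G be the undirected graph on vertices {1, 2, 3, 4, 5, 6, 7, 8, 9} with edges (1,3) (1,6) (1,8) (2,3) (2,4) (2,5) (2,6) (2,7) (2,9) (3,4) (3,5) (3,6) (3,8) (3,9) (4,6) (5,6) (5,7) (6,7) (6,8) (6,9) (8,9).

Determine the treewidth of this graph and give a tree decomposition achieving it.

Treewidth 3.
Bags: B1 = {2, 3, 6, 9}  B2 = {2, 3, 5, 6}  B3 = {2, 5, 6, 7}  B4 = {3, 6, 8, 9}  B5 = {1, 3, 6, 8}  B6 = {2, 3, 4, 6}
Tree: B1–B2, B2–B3, B1–B4, B4–B5, B2–B6

Every bag has size at most 4, so the width is 4 − 1 = 3 and tw(G) ≤ 3. Conversely, {3, 6, 8, 9} is a clique of size 4, and the vertices of any clique must share a bag in every tree decomposition; so some bag has ≥ 4 vertices and tw(G) ≥ 3. Hence tw(G) = 3 exactly.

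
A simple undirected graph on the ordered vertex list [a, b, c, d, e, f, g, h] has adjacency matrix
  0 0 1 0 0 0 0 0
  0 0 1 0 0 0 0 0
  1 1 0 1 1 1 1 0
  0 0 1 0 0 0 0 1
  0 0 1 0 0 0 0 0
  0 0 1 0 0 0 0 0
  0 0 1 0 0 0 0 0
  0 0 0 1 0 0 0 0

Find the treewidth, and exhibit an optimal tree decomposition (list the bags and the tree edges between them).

Treewidth 1.
One such decomposition:
Bags: B1 = {a, c}  B2 = {c, f}  B3 = {b, c}  B4 = {c, g}  B5 = {c, d}  B6 = {d, h}  B7 = {c, e}
Tree: B1–B2, B2–B3, B2–B4, B3–B5, B5–B6, B3–B7

Each bag holds 2 vertices, so the decomposition has width 1, which upper-bounds the treewidth. Since G has at least one edge (e.g. a–c), it is not an edgeless graph, so tw(G) ≥ 1. Hence tw(G) = 1 exactly.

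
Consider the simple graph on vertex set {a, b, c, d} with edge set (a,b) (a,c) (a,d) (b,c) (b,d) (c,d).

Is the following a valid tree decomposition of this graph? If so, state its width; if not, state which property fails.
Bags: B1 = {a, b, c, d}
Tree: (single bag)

Every vertex of G appears in some bag (union = {a, b, c, d}); every edge is covered by a bag; and for each vertex v the set of bags containing v is connected in the bag tree. The decomposition is therefore valid. The largest bag has 4 vertices, so the width is 3.

Yes; width 3.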